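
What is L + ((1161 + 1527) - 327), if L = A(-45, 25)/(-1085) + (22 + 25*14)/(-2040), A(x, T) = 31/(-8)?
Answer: 11237509/4760 ≈ 2360.8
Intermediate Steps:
A(x, T) = -31/8 (A(x, T) = 31*(-⅛) = -31/8)
L = -851/4760 (L = -31/8/(-1085) + (22 + 25*14)/(-2040) = -31/8*(-1/1085) + (22 + 350)*(-1/2040) = 1/280 + 372*(-1/2040) = 1/280 - 31/170 = -851/4760 ≈ -0.17878)
L + ((1161 + 1527) - 327) = -851/4760 + ((1161 + 1527) - 327) = -851/4760 + (2688 - 327) = -851/4760 + 2361 = 11237509/4760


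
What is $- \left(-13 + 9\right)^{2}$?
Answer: $-16$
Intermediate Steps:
$- \left(-13 + 9\right)^{2} = - \left(-4\right)^{2} = \left(-1\right) 16 = -16$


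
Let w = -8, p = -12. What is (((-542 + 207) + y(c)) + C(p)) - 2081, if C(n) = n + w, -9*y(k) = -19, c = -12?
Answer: -21905/9 ≈ -2433.9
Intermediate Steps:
y(k) = 19/9 (y(k) = -⅑*(-19) = 19/9)
C(n) = -8 + n (C(n) = n - 8 = -8 + n)
(((-542 + 207) + y(c)) + C(p)) - 2081 = (((-542 + 207) + 19/9) + (-8 - 12)) - 2081 = ((-335 + 19/9) - 20) - 2081 = (-2996/9 - 20) - 2081 = -3176/9 - 2081 = -21905/9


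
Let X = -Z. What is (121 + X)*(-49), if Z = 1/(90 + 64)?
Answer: -130431/22 ≈ -5928.7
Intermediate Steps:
Z = 1/154 ≈ 0.0064935
X = -1/154 (X = -1*1/154 = -1/154 ≈ -0.0064935)
(121 + X)*(-49) = (121 - 1/154)*(-49) = (18633/154)*(-49) = -130431/22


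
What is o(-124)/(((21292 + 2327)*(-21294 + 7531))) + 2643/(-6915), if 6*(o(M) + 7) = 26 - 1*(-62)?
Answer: -859155561986/2247847273755 ≈ -0.38221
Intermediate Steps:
o(M) = 23/3 (o(M) = -7 + (26 - 1*(-62))/6 = -7 + (26 + 62)/6 = -7 + (1/6)*88 = -7 + 44/3 = 23/3)
o(-124)/(((21292 + 2327)*(-21294 + 7531))) + 2643/(-6915) = 23/(3*(((21292 + 2327)*(-21294 + 7531)))) + 2643/(-6915) = 23/(3*((23619*(-13763)))) + 2643*(-1/6915) = (23/3)/(-325068297) - 881/2305 = (23/3)*(-1/325068297) - 881/2305 = -23/975204891 - 881/2305 = -859155561986/2247847273755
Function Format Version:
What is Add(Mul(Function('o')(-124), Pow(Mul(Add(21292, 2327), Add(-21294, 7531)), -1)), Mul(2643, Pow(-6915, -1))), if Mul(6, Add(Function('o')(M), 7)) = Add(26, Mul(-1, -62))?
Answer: Rational(-859155561986, 2247847273755) ≈ -0.38221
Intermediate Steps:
Function('o')(M) = Rational(23, 3) (Function('o')(M) = Add(-7, Mul(Rational(1, 6), Add(26, Mul(-1, -62)))) = Add(-7, Mul(Rational(1, 6), Add(26, 62))) = Add(-7, Mul(Rational(1, 6), 88)) = Add(-7, Rational(44, 3)) = Rational(23, 3))
Add(Mul(Function('o')(-124), Pow(Mul(Add(21292, 2327), Add(-21294, 7531)), -1)), Mul(2643, Pow(-6915, -1))) = Add(Mul(Rational(23, 3), Pow(Mul(Add(21292, 2327), Add(-21294, 7531)), -1)), Mul(2643, Pow(-6915, -1))) = Add(Mul(Rational(23, 3), Pow(Mul(23619, -13763), -1)), Mul(2643, Rational(-1, 6915))) = Add(Mul(Rational(23, 3), Pow(-325068297, -1)), Rational(-881, 2305)) = Add(Mul(Rational(23, 3), Rational(-1, 325068297)), Rational(-881, 2305)) = Add(Rational(-23, 975204891), Rational(-881, 2305)) = Rational(-859155561986, 2247847273755)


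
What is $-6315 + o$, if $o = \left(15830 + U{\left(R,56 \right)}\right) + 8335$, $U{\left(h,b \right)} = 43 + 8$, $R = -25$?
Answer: $17901$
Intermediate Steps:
$U{\left(h,b \right)} = 51$
$o = 24216$ ($o = \left(15830 + 51\right) + 8335 = 15881 + 8335 = 24216$)
$-6315 + o = -6315 + 24216 = 17901$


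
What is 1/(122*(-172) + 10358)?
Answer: -1/10626 ≈ -9.4109e-5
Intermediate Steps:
1/(122*(-172) + 10358) = 1/(-20984 + 10358) = 1/(-10626) = -1/10626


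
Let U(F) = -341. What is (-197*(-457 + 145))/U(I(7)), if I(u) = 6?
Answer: -61464/341 ≈ -180.25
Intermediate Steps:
(-197*(-457 + 145))/U(I(7)) = -197*(-457 + 145)/(-341) = -197*(-312)*(-1/341) = 61464*(-1/341) = -61464/341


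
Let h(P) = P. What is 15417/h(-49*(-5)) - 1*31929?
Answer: -7807188/245 ≈ -31866.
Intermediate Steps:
15417/h(-49*(-5)) - 1*31929 = 15417/((-49*(-5))) - 1*31929 = 15417/245 - 31929 = -7807188/245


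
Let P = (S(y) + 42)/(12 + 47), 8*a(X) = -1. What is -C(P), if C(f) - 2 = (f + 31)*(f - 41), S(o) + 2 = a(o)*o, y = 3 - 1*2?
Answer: 284116815/222784 ≈ 1275.3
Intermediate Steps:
a(X) = -1/8 (a(X) = (1/8)*(-1) = -1/8)
y = 1 (y = 3 - 2 = 1)
S(o) = -2 - o/8
P = 319/472 (P = ((-2 - 1/8*1) + 42)/(12 + 47) = ((-2 - 1/8) + 42)/59 = (-17/8 + 42)*(1/59) = (319/8)*(1/59) = 319/472 ≈ 0.67585)
C(f) = 2 + (-41 + f)*(31 + f) (C(f) = 2 + (f + 31)*(f - 41) = 2 + (31 + f)*(-41 + f) = 2 + (-41 + f)*(31 + f))
-C(P) = -(-1269 + (319/472)**2 - 10*319/472) = -(-1269 + 101761/222784 - 1595/236) = -1*(-284116815/222784) = 284116815/222784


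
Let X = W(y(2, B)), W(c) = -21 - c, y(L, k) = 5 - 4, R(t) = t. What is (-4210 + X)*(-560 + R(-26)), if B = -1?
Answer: 2479952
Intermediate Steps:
y(L, k) = 1
X = -22 (X = -21 - 1*1 = -21 - 1 = -22)
(-4210 + X)*(-560 + R(-26)) = (-4210 - 22)*(-560 - 26) = -4232*(-586) = 2479952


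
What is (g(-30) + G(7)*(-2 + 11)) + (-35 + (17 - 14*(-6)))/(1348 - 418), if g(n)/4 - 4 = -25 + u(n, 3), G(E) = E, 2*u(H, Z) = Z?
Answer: -2314/155 ≈ -14.929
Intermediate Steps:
u(H, Z) = Z/2
g(n) = -78 (g(n) = 16 + 4*(-25 + (½)*3) = 16 + 4*(-25 + 3/2) = 16 + 4*(-47/2) = 16 - 94 = -78)
(g(-30) + G(7)*(-2 + 11)) + (-35 + (17 - 14*(-6)))/(1348 - 418) = (-78 + 7*(-2 + 11)) + (-35 + (17 - 14*(-6)))/(1348 - 418) = (-78 + 7*9) + (-35 + (17 + 84))/930 = (-78 + 63) + (-35 + 101)*(1/930) = -15 + 66*(1/930) = -15 + 11/155 = -2314/155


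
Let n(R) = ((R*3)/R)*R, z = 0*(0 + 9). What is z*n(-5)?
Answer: 0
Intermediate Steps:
z = 0 (z = 0*9 = 0)
n(R) = 3*R (n(R) = ((3*R)/R)*R = 3*R)
z*n(-5) = 0*(3*(-5)) = 0*(-15) = 0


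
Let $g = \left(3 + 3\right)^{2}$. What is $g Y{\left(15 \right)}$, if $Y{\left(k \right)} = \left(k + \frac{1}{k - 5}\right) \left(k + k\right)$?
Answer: $16308$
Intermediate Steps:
$g = 36$ ($g = 6^{2} = 36$)
$Y{\left(k \right)} = 2 k \left(k + \frac{1}{-5 + k}\right)$ ($Y{\left(k \right)} = \left(k + \frac{1}{-5 + k}\right) 2 k = 2 k \left(k + \frac{1}{-5 + k}\right)$)
$g Y{\left(15 \right)} = 36 \cdot 2 \cdot 15 \frac{1}{-5 + 15} \left(1 + 15^{2} - 75\right) = 36 \cdot 2 \cdot 15 \cdot \frac{1}{10} \left(1 + 225 - 75\right) = 36 \cdot 2 \cdot 15 \cdot \frac{1}{10} \cdot 151 = 36 \cdot 453 = 16308$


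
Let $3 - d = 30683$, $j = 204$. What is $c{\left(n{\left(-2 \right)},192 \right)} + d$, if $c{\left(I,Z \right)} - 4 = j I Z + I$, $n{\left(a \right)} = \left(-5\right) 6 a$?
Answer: $2319464$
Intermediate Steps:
$d = -30680$ ($d = 3 - 30683 = -30680$)
$n{\left(a \right)} = - 30 a$
$c{\left(I,Z \right)} = 4 + I + 204 I Z$ ($c{\left(I,Z \right)} = 4 + \left(204 I Z + I\right) = 4 + \left(I + 204 I Z\right) = 4 + I + 204 I Z$)
$c{\left(n{\left(-2 \right)},192 \right)} + d = \left(4 - -60 + 204 \left(\left(-30\right) \left(-2\right)\right) 192\right) - 30680 = \left(4 + 60 + 204 \cdot 60 \cdot 192\right) - 30680 = \left(4 + 60 + 2350080\right) - 30680 = 2350144 - 30680 = 2319464$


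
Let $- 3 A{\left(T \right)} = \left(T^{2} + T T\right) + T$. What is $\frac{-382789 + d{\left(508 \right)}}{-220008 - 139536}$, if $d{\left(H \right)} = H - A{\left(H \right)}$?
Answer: $\frac{70023}{119848} \approx 0.58426$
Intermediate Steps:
$A{\left(T \right)} = - \frac{2 T^{2}}{3} - \frac{T}{3}$ ($A{\left(T \right)} = - \frac{\left(T^{2} + T T\right) + T}{3} = - \frac{\left(T^{2} + T^{2}\right) + T}{3} = - \frac{2 T^{2} + T}{3} = - \frac{T + 2 T^{2}}{3} = - \frac{2 T^{2}}{3} - \frac{T}{3}$)
$d{\left(H \right)} = H + \frac{H \left(1 + 2 H\right)}{3}$ ($d{\left(H \right)} = H - - \frac{H \left(1 + 2 H\right)}{3} = H + \frac{H \left(1 + 2 H\right)}{3}$)
$\frac{-382789 + d{\left(508 \right)}}{-220008 - 139536} = \frac{-382789 + \frac{2}{3} \cdot 508 \left(2 + 508\right)}{-220008 - 139536} = \frac{-382789 + \frac{2}{3} \cdot 508 \cdot 510}{-359544} = \left(-382789 + 172720\right) \left(- \frac{1}{359544}\right) = \left(-210069\right) \left(- \frac{1}{359544}\right) = \frac{70023}{119848}$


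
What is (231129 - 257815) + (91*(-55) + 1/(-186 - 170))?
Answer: -11281997/356 ≈ -31691.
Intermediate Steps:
(231129 - 257815) + (91*(-55) + 1/(-186 - 170)) = -26686 + (-5005 + 1/(-356)) = -26686 + (-5005 - 1/356) = -26686 - 1781781/356 = -11281997/356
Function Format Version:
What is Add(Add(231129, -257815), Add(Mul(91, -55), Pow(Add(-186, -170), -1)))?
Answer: Rational(-11281997, 356) ≈ -31691.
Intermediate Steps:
Add(Add(231129, -257815), Add(Mul(91, -55), Pow(Add(-186, -170), -1))) = Add(-26686, Add(-5005, Pow(-356, -1))) = Add(-26686, Add(-5005, Rational(-1, 356))) = Add(-26686, Rational(-1781781, 356)) = Rational(-11281997, 356)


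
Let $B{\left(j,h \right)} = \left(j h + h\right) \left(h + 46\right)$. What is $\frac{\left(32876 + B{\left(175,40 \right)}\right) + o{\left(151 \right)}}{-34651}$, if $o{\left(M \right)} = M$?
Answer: $- \frac{638467}{34651} \approx -18.426$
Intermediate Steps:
$B{\left(j,h \right)} = \left(46 + h\right) \left(h + h j\right)$ ($B{\left(j,h \right)} = \left(h j + h\right) \left(46 + h\right) = \left(h + h j\right) \left(46 + h\right) = \left(46 + h\right) \left(h + h j\right)$)
$\frac{\left(32876 + B{\left(175,40 \right)}\right) + o{\left(151 \right)}}{-34651} = \frac{\left(32876 + 40 \left(46 + 40 + 46 \cdot 175 + 40 \cdot 175\right)\right) + 151}{-34651} = \left(\left(32876 + 40 \left(46 + 40 + 8050 + 7000\right)\right) + 151\right) \left(- \frac{1}{34651}\right) = \left(\left(32876 + 40 \cdot 15136\right) + 151\right) \left(- \frac{1}{34651}\right) = \left(\left(32876 + 605440\right) + 151\right) \left(- \frac{1}{34651}\right) = \left(638316 + 151\right) \left(- \frac{1}{34651}\right) = 638467 \left(- \frac{1}{34651}\right) = - \frac{638467}{34651}$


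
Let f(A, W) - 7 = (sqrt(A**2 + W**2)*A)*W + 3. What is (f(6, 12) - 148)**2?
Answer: 952164 - 119232*sqrt(5) ≈ 6.8555e+5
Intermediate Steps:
f(A, W) = 10 + A*W*sqrt(A**2 + W**2) (f(A, W) = 7 + ((sqrt(A**2 + W**2)*A)*W + 3) = 7 + ((A*sqrt(A**2 + W**2))*W + 3) = 7 + (A*W*sqrt(A**2 + W**2) + 3) = 7 + (3 + A*W*sqrt(A**2 + W**2)) = 10 + A*W*sqrt(A**2 + W**2))
(f(6, 12) - 148)**2 = ((10 + 6*12*sqrt(6**2 + 12**2)) - 148)**2 = ((10 + 6*12*sqrt(36 + 144)) - 148)**2 = ((10 + 6*12*sqrt(180)) - 148)**2 = ((10 + 6*12*(6*sqrt(5))) - 148)**2 = ((10 + 432*sqrt(5)) - 148)**2 = (-138 + 432*sqrt(5))**2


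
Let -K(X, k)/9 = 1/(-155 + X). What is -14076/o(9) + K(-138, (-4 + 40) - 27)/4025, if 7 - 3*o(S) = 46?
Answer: 16600178817/15331225 ≈ 1082.8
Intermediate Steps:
o(S) = -13 (o(S) = 7/3 - ⅓*46 = 7/3 - 46/3 = -13)
K(X, k) = -9/(-155 + X)
-14076/o(9) + K(-138, (-4 + 40) - 27)/4025 = -14076/(-13) - 9/(-155 - 138)/4025 = -14076*(-1/13) - 9/(-293)*(1/4025) = 14076/13 - 9*(-1/293)*(1/4025) = 14076/13 + (9/293)*(1/4025) = 14076/13 + 9/1179325 = 16600178817/15331225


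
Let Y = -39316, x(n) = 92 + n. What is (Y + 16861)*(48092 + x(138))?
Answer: -1085070510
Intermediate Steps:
(Y + 16861)*(48092 + x(138)) = (-39316 + 16861)*(48092 + (92 + 138)) = -22455*(48092 + 230) = -22455*48322 = -1085070510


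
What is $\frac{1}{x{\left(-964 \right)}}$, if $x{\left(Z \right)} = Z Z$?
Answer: $\frac{1}{929296} \approx 1.0761 \cdot 10^{-6}$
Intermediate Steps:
$x{\left(Z \right)} = Z^{2}$
$\frac{1}{x{\left(-964 \right)}} = \frac{1}{\left(-964\right)^{2}} = \frac{1}{929296}$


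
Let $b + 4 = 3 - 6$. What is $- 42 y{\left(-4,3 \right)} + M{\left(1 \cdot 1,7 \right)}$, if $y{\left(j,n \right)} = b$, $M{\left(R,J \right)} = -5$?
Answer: $289$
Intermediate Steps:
$b = -7$ ($b = -4 + \left(3 - 6\right) = -4 - 3 = -7$)
$y{\left(j,n \right)} = -7$
$- 42 y{\left(-4,3 \right)} + M{\left(1 \cdot 1,7 \right)} = \left(-42\right) \left(-7\right) - 5 = 294 - 5 = 289$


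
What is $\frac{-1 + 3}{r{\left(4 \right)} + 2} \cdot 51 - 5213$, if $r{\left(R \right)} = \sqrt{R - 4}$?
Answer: $-5162$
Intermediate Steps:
$r{\left(R \right)} = \sqrt{-4 + R}$
$\frac{-1 + 3}{r{\left(4 \right)} + 2} \cdot 51 - 5213 = \frac{-1 + 3}{\sqrt{-4 + 4} + 2} \cdot 51 - 5213 = \frac{2}{\sqrt{0} + 2} \cdot 51 - 5213 = \frac{2}{0 + 2} \cdot 51 - 5213 = \frac{2}{2} \cdot 51 - 5213 = 2 \cdot \frac{1}{2} \cdot 51 - 5213 = 1 \cdot 51 - 5213 = 51 - 5213 = -5162$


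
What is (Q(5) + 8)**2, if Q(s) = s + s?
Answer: 324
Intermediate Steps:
Q(s) = 2*s
(Q(5) + 8)**2 = (2*5 + 8)**2 = (10 + 8)**2 = 18**2 = 324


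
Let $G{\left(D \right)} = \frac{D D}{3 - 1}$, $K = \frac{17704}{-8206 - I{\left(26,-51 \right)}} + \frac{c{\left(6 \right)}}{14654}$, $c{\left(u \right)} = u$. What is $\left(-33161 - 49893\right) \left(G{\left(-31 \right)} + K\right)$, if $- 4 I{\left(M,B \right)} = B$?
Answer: $- \frac{9569625343783697}{240875125} \approx -3.9729 \cdot 10^{7}$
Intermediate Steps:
$I{\left(M,B \right)} = - \frac{B}{4}$
$K = - \frac{518770207}{240875125}$ ($K = \frac{17704}{-8206 - \left(- \frac{1}{4}\right) \left(-51\right)} + \frac{6}{14654} = \frac{17704}{-8206 - \frac{51}{4}} + 6 \cdot \frac{1}{14654} = \frac{17704}{-8206 - \frac{51}{4}} + \frac{3}{7327} = \frac{17704}{- \frac{32875}{4}} + \frac{3}{7327} = 17704 \left(- \frac{4}{32875}\right) + \frac{3}{7327} = - \frac{70816}{32875} + \frac{3}{7327} = - \frac{518770207}{240875125} \approx -2.1537$)
$G{\left(D \right)} = \frac{D^{2}}{2}$ ($G{\left(D \right)} = \frac{D^{2}}{3 - 1} = \frac{D^{2}}{2}$)
$\left(-33161 - 49893\right) \left(G{\left(-31 \right)} + K\right) = \left(-33161 - 49893\right) \left(\frac{\left(-31\right)^{2}}{2} - \frac{518770207}{240875125}\right) = - 83054 \left(\frac{1}{2} \cdot 961 - \frac{518770207}{240875125}\right) = - 83054 \left(\frac{961}{2} - \frac{518770207}{240875125}\right) = \left(-83054\right) \frac{230443454711}{481750250} = - \frac{9569625343783697}{240875125}$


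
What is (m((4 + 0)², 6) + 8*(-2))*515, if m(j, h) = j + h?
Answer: 3090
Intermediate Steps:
m(j, h) = h + j
(m((4 + 0)², 6) + 8*(-2))*515 = ((6 + (4 + 0)²) + 8*(-2))*515 = ((6 + 4²) - 16)*515 = ((6 + 16) - 16)*515 = (22 - 16)*515 = 6*515 = 3090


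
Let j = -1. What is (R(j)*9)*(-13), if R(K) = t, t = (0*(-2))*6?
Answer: 0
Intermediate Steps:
t = 0 (t = 0*6 = 0)
R(K) = 0
(R(j)*9)*(-13) = (0*9)*(-13) = 0*(-13) = 0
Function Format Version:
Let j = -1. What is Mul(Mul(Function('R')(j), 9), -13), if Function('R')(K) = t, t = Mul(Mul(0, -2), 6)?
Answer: 0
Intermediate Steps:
t = 0 (t = Mul(0, 6) = 0)
Function('R')(K) = 0
Mul(Mul(Function('R')(j), 9), -13) = Mul(Mul(0, 9), -13) = Mul(0, -13) = 0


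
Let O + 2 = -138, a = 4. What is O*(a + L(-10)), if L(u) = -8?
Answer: 560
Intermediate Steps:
O = -140 (O = -2 - 138 = -140)
O*(a + L(-10)) = -140*(4 - 8) = -140*(-4) = 560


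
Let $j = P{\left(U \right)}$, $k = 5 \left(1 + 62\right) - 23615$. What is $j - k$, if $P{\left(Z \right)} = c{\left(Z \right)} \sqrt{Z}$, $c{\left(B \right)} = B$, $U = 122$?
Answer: $23300 + 122 \sqrt{122} \approx 24648.0$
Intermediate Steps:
$P{\left(Z \right)} = Z^{\frac{3}{2}}$ ($P{\left(Z \right)} = Z \sqrt{Z} = Z^{\frac{3}{2}}$)
$k = -23300$ ($k = 5 \cdot 63 - 23615 = 315 - 23615 = -23300$)
$j = 122 \sqrt{122}$ ($j = 122^{\frac{3}{2}} = 122 \sqrt{122} \approx 1347.5$)
$j - k = 122 \sqrt{122} - -23300 = 122 \sqrt{122} + 23300 = 23300 + 122 \sqrt{122}$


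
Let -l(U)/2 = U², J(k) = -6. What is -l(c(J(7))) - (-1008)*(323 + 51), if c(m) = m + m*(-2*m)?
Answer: 389160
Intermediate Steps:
c(m) = m - 2*m²
l(U) = -2*U²
-l(c(J(7))) - (-1008)*(323 + 51) = -(-2)*(-6*(1 - 2*(-6)))² - (-1008)*(323 + 51) = -(-2)*(-6*(1 + 12))² - (-1008)*374 = -(-2)*(-6*13)² - 1*(-376992) = -(-2)*(-78)² + 376992 = -(-2)*6084 + 376992 = -1*(-12168) + 376992 = 12168 + 376992 = 389160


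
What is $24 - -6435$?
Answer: $6459$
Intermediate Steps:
$24 - -6435 = 24 + 6435 = 6459$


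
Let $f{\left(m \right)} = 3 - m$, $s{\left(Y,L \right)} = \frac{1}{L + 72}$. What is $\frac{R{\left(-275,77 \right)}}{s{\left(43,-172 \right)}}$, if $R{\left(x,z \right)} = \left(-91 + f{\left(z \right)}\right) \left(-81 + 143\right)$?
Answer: $1023000$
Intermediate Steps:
$s{\left(Y,L \right)} = \frac{1}{72 + L}$
$R{\left(x,z \right)} = -5456 - 62 z$ ($R{\left(x,z \right)} = \left(-91 - \left(-3 + z\right)\right) \left(-81 + 143\right) = \left(-88 - z\right) 62 = -5456 - 62 z$)
$\frac{R{\left(-275,77 \right)}}{s{\left(43,-172 \right)}} = \frac{-5456 - 4774}{\frac{1}{72 - 172}} = \frac{-5456 - 4774}{\frac{1}{-100}} = - \frac{10230}{- \frac{1}{100}} = \left(-10230\right) \left(-100\right) = 1023000$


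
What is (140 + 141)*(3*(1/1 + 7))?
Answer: 6744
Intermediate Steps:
(140 + 141)*(3*(1/1 + 7)) = 281*(3*(1 + 7)) = 281*(3*8) = 281*24 = 6744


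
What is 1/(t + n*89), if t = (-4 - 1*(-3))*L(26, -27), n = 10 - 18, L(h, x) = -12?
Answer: -1/700 ≈ -0.0014286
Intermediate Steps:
n = -8
t = 12 (t = (-4 - 1*(-3))*(-12) = (-4 + 3)*(-12) = -1*(-12) = 12)
1/(t + n*89) = 1/(12 - 8*89) = 1/(12 - 712) = 1/(-700) = -1/700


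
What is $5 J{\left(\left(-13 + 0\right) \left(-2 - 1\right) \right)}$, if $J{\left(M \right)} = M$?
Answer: $195$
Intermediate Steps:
$5 J{\left(\left(-13 + 0\right) \left(-2 - 1\right) \right)} = 5 \left(-13 + 0\right) \left(-2 - 1\right) = 5 \left(\left(-13\right) \left(-3\right)\right) = 5 \cdot 39 = 195$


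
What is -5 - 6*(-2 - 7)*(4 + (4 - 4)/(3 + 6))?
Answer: 211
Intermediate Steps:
-5 - 6*(-2 - 7)*(4 + (4 - 4)/(3 + 6)) = -5 - (-54)*(4 + 0/9) = -5 - (-54)*(4 + 0*(1/9)) = -5 - (-54)*(4 + 0) = -5 - (-54)*4 = -5 - 6*(-36) = -5 + 216 = 211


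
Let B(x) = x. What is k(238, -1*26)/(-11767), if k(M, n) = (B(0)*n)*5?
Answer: 0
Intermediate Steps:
k(M, n) = 0 (k(M, n) = (0*n)*5 = 0*5 = 0)
k(238, -1*26)/(-11767) = 0/(-11767) = 0*(-1/11767) = 0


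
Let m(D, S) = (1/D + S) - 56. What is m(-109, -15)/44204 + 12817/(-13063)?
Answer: -359630456/365933819 ≈ -0.98277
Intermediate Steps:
m(D, S) = -56 + S + 1/D (m(D, S) = (S + 1/D) - 56 = -56 + S + 1/D)
m(-109, -15)/44204 + 12817/(-13063) = (-56 - 15 + 1/(-109))/44204 + 12817/(-13063) = (-56 - 15 - 1/109)*(1/44204) + 12817*(-1/13063) = -7740/109*1/44204 - 12817/13063 = -45/28013 - 12817/13063 = -359630456/365933819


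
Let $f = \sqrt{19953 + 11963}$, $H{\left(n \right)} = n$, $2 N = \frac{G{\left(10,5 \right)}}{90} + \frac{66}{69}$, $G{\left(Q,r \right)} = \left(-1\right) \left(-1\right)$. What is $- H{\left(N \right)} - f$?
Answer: $- \frac{2003}{4140} - 2 \sqrt{7979} \approx -179.13$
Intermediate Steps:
$G{\left(Q,r \right)} = 1$
$N = \frac{2003}{4140}$ ($N = \frac{1 \cdot \frac{1}{90} + \frac{66}{69}}{2} = \frac{1 \cdot \frac{1}{90} + 66 \cdot \frac{1}{69}}{2} = \frac{\frac{1}{90} + \frac{22}{23}}{2} = \frac{1}{2} \cdot \frac{2003}{2070} = \frac{2003}{4140} \approx 0.48382$)
$f = 2 \sqrt{7979}$ ($f = \sqrt{31916} = 2 \sqrt{7979} \approx 178.65$)
$- H{\left(N \right)} - f = \left(-1\right) \frac{2003}{4140} - 2 \sqrt{7979} = - \frac{2003}{4140} - 2 \sqrt{7979}$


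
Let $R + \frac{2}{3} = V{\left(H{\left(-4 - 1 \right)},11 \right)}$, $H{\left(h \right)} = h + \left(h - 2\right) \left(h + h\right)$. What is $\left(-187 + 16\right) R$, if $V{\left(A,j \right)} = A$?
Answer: $-11001$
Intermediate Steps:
$H{\left(h \right)} = h + 2 h \left(-2 + h\right)$ ($H{\left(h \right)} = h + \left(-2 + h\right) 2 h = h + 2 h \left(-2 + h\right)$)
$R = \frac{193}{3}$ ($R = - \frac{2}{3} + \left(-4 - 1\right) \left(-3 + 2 \left(-4 - 1\right)\right) = - \frac{2}{3} - 5 \left(-3 + 2 \left(-5\right)\right) = - \frac{2}{3} - 5 \left(-3 - 10\right) = - \frac{2}{3} - -65 = - \frac{2}{3} + 65 = \frac{193}{3} \approx 64.333$)
$\left(-187 + 16\right) R = \left(-187 + 16\right) \frac{193}{3} = \left(-171\right) \frac{193}{3} = -11001$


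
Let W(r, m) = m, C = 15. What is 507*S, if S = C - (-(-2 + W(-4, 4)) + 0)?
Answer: 8619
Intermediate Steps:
S = 17 (S = 15 - (-(-2 + 4) + 0) = 15 - (-1*2 + 0) = 15 - (-2 + 0) = 15 - 1*(-2) = 15 + 2 = 17)
507*S = 507*17 = 8619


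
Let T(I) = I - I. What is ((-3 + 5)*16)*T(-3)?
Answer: 0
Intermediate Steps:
T(I) = 0
((-3 + 5)*16)*T(-3) = ((-3 + 5)*16)*0 = (2*16)*0 = 32*0 = 0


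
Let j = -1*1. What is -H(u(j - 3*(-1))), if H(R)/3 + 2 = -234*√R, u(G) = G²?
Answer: 1410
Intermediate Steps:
j = -1
H(R) = -6 - 702*√R (H(R) = -6 + 3*(-234*√R) = -6 - 702*√R)
-H(u(j - 3*(-1))) = -(-6 - 702*√((-1 - 3*(-1))²)) = -(-6 - 702*√((-1 - 1*(-3))²)) = -(-6 - 702*√((-1 + 3)²)) = -(-6 - 702*√(2²)) = -(-6 - 702*√4) = -(-6 - 702*2) = -(-6 - 1404) = -1*(-1410) = 1410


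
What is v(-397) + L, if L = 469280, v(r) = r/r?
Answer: 469281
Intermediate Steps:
v(r) = 1
v(-397) + L = 1 + 469280 = 469281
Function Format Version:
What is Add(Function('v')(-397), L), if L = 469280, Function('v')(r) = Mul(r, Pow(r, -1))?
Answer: 469281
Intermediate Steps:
Function('v')(r) = 1
Add(Function('v')(-397), L) = Add(1, 469280) = 469281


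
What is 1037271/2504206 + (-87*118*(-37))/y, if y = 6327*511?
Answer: 38781985349/72940008162 ≈ 0.53170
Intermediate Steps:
y = 3233097
1037271/2504206 + (-87*118*(-37))/y = 1037271/2504206 + (-87*118*(-37))/3233097 = 1037271*(1/2504206) - 10266*(-37)*(1/3233097) = 1037271/2504206 + 379842*(1/3233097) = 1037271/2504206 + 3422/29127 = 38781985349/72940008162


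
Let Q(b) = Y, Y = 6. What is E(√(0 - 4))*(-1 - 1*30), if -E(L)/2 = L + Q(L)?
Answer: 372 + 124*I ≈ 372.0 + 124.0*I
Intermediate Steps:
Q(b) = 6
E(L) = -12 - 2*L (E(L) = -2*(L + 6) = -2*(6 + L) = -12 - 2*L)
E(√(0 - 4))*(-1 - 1*30) = (-12 - 2*√(0 - 4))*(-1 - 1*30) = (-12 - 4*I)*(-1 - 30) = (-12 - 4*I)*(-31) = 372 + 124*I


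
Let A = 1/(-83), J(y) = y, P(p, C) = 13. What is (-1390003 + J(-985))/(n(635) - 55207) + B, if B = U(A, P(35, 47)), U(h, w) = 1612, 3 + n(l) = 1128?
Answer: 44285586/27041 ≈ 1637.7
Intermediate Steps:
n(l) = 1125 (n(l) = -3 + 1128 = 1125)
A = -1/83 ≈ -0.012048
B = 1612
(-1390003 + J(-985))/(n(635) - 55207) + B = (-1390003 - 985)/(1125 - 55207) + 1612 = -1390988/(-54082) + 1612 = -1390988*(-1/54082) + 1612 = 695494/27041 + 1612 = 44285586/27041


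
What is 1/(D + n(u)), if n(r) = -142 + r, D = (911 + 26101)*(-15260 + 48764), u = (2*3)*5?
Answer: 1/905009936 ≈ 1.1050e-9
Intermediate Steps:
u = 30 (u = 6*5 = 30)
D = 905010048 (D = 27012*33504 = 905010048)
1/(D + n(u)) = 1/(905010048 + (-142 + 30)) = 1/(905010048 - 112) = 1/905009936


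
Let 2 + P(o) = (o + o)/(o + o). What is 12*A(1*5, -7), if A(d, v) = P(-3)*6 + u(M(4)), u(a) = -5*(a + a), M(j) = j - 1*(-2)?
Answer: -792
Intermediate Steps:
M(j) = 2 + j (M(j) = j + 2 = 2 + j)
P(o) = -1 (P(o) = -2 + (o + o)/(o + o) = -2 + (2*o)/((2*o)) = -2 + (2*o)*(1/(2*o)) = -2 + 1 = -1)
u(a) = -10*a
A(d, v) = -66 (A(d, v) = -1*6 - 10*(2 + 4) = -6 - 10*6 = -6 - 60 = -66)
12*A(1*5, -7) = 12*(-66) = -792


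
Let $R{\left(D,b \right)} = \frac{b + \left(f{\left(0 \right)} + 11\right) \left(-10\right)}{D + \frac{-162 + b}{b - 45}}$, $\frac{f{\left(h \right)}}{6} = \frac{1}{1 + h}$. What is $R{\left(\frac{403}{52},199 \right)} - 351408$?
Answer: $- \frac{864806156}{2461} \approx -3.514 \cdot 10^{5}$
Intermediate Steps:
$f{\left(h \right)} = \frac{6}{1 + h}$
$R{\left(D,b \right)} = \frac{-170 + b}{D + \frac{-162 + b}{-45 + b}}$ ($R{\left(D,b \right)} = \frac{b + \left(\frac{6}{1 + 0} + 11\right) \left(-10\right)}{D + \frac{-162 + b}{b - 45}} = \frac{b + \left(\frac{6}{1} + 11\right) \left(-10\right)}{D + \frac{-162 + b}{-45 + b}} = \frac{b + \left(6 \cdot 1 + 11\right) \left(-10\right)}{D + \frac{-162 + b}{-45 + b}} = \frac{b + \left(6 + 11\right) \left(-10\right)}{D + \frac{-162 + b}{-45 + b}} = \frac{b + 17 \left(-10\right)}{D + \frac{-162 + b}{-45 + b}} = \frac{b - 170}{D + \frac{-162 + b}{-45 + b}} = \frac{-170 + b}{D + \frac{-162 + b}{-45 + b}}$)
$R{\left(\frac{403}{52},199 \right)} - 351408 = \frac{7650 + 199^{2} - 42785}{-162 + 199 - 45 \cdot \frac{403}{52} + \frac{403}{52} \cdot 199} - 351408 = \frac{7650 + 39601 - 42785}{-162 + 199 - 45 \cdot 403 \cdot \frac{1}{52} + 403 \cdot \frac{1}{52} \cdot 199} - 351408 = \frac{1}{-162 + 199 - \frac{1395}{4} + \frac{31}{4} \cdot 199} \cdot 4466 - 351408 = \frac{1}{-162 + 199 - \frac{1395}{4} + \frac{6169}{4}} \cdot 4466 - 351408 = \frac{1}{\frac{2461}{2}} \cdot 4466 - 351408 = \frac{2}{2461} \cdot 4466 - 351408 = \frac{8932}{2461} - 351408 = - \frac{864806156}{2461}$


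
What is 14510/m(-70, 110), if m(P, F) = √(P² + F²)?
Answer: 1451*√170/170 ≈ 111.29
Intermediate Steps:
m(P, F) = √(F² + P²)
14510/m(-70, 110) = 14510/(√(110² + (-70)²)) = 14510/(√(12100 + 4900)) = 14510/(√17000) = 14510/((10*√170)) = 14510*(√170/1700) = 1451*√170/170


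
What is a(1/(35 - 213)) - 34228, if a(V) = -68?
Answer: -34296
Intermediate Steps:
a(1/(35 - 213)) - 34228 = -68 - 34228 = -34296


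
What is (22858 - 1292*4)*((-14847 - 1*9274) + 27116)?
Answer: 52981550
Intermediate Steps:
(22858 - 1292*4)*((-14847 - 1*9274) + 27116) = (22858 - 5168)*((-14847 - 9274) + 27116) = 17690*(-24121 + 27116) = 17690*2995 = 52981550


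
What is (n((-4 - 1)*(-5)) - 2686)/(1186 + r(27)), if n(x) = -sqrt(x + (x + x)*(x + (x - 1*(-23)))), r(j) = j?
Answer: -2686/1213 - 35*sqrt(3)/1213 ≈ -2.2643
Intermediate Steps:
n(x) = -sqrt(x + 2*x*(23 + 2*x)) (n(x) = -sqrt(x + (2*x)*(x + (x + 23))) = -sqrt(x + (2*x)*(x + (23 + x))) = -sqrt(x + (2*x)*(23 + 2*x)) = -sqrt(x + 2*x*(23 + 2*x)))
(n((-4 - 1)*(-5)) - 2686)/(1186 + r(27)) = (-sqrt(((-4 - 1)*(-5))*(47 + 4*((-4 - 1)*(-5)))) - 2686)/(1186 + 27) = (-sqrt((-5*(-5))*(47 + 4*(-5*(-5)))) - 2686)/1213 = (-sqrt(25*(47 + 4*25)) - 2686)*(1/1213) = (-sqrt(25*(47 + 100)) - 2686)*(1/1213) = (-sqrt(25*147) - 2686)*(1/1213) = (-sqrt(3675) - 2686)*(1/1213) = (-35*sqrt(3) - 2686)*(1/1213) = (-2686 - 35*sqrt(3))*(1/1213) = -2686/1213 - 35*sqrt(3)/1213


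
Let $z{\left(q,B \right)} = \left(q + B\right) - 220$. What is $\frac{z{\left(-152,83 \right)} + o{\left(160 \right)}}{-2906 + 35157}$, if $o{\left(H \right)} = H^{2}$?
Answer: $\frac{25311}{32251} \approx 0.78481$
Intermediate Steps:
$z{\left(q,B \right)} = -220 + B + q$ ($z{\left(q,B \right)} = \left(B + q\right) - 220 = -220 + B + q$)
$\frac{z{\left(-152,83 \right)} + o{\left(160 \right)}}{-2906 + 35157} = \frac{\left(-220 + 83 - 152\right) + 160^{2}}{-2906 + 35157} = \frac{-289 + 25600}{32251} = 25311 \cdot \frac{1}{32251} = \frac{25311}{32251}$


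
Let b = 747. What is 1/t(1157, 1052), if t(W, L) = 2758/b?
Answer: 747/2758 ≈ 0.27085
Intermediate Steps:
t(W, L) = 2758/747
1/t(1157, 1052) = 1/(2758/747) = 747/2758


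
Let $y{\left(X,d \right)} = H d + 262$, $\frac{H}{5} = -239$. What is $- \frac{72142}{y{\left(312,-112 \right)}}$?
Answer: $- \frac{36071}{67051} \approx -0.53796$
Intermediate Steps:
$H = -1195$ ($H = 5 \left(-239\right) = -1195$)
$y{\left(X,d \right)} = 262 - 1195 d$ ($y{\left(X,d \right)} = - 1195 d + 262 = 262 - 1195 d$)
$- \frac{72142}{y{\left(312,-112 \right)}} = - \frac{72142}{262 - -133840} = - \frac{72142}{262 + 133840} = - \frac{72142}{134102} = \left(-72142\right) \frac{1}{134102} = - \frac{36071}{67051}$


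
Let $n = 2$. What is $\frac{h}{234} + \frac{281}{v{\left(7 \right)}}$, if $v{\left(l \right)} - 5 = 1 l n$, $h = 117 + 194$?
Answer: $\frac{71663}{4446} \approx 16.119$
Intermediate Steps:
$h = 311$
$v{\left(l \right)} = 5 + 2 l$ ($v{\left(l \right)} = 5 + 1 l 2 = 5 + l 2 = 5 + 2 l$)
$\frac{h}{234} + \frac{281}{v{\left(7 \right)}} = \frac{311}{234} + \frac{281}{5 + 2 \cdot 7} = 311 \cdot \frac{1}{234} + \frac{281}{5 + 14} = \frac{311}{234} + \frac{281}{19} = \frac{71663}{4446}$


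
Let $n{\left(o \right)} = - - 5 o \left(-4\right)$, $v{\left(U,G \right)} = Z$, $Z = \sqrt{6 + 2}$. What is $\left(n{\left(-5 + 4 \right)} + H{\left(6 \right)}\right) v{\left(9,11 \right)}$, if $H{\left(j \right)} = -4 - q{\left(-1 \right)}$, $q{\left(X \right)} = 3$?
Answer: $26 \sqrt{2} \approx 36.77$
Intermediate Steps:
$H{\left(j \right)} = -7$ ($H{\left(j \right)} = -4 - 3 = -7$)
$Z = 2 \sqrt{2}$ ($Z = \sqrt{8} = 2 \sqrt{2} \approx 2.8284$)
$v{\left(U,G \right)} = 2 \sqrt{2}$
$n{\left(o \right)} = - 20 o$
$\left(n{\left(-5 + 4 \right)} + H{\left(6 \right)}\right) v{\left(9,11 \right)} = \left(- 20 \left(-5 + 4\right) - 7\right) 2 \sqrt{2} = \left(\left(-20\right) \left(-1\right) - 7\right) 2 \sqrt{2} = \left(20 - 7\right) 2 \sqrt{2} = 13 \cdot 2 \sqrt{2} = 26 \sqrt{2}$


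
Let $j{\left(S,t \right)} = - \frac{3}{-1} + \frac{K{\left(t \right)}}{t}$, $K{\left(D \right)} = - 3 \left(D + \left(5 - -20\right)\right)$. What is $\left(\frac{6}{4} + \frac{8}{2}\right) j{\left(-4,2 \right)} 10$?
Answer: $- \frac{4125}{2} \approx -2062.5$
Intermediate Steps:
$K{\left(D \right)} = -75 - 3 D$ ($K{\left(D \right)} = - 3 \left(D + \left(5 + 20\right)\right) = - 3 \left(D + 25\right) = - 3 \left(25 + D\right) = -75 - 3 D$)
$j{\left(S,t \right)} = 3 + \frac{-75 - 3 t}{t}$ ($j{\left(S,t \right)} = - \frac{3}{-1} + \frac{-75 - 3 t}{t} = \left(-3\right) \left(-1\right) + \frac{-75 - 3 t}{t} = 3 + \frac{-75 - 3 t}{t}$)
$\left(\frac{6}{4} + \frac{8}{2}\right) j{\left(-4,2 \right)} 10 = \left(\frac{6}{4} + \frac{8}{2}\right) \left(- \frac{75}{2}\right) 10 = \left(6 \cdot \frac{1}{4} + 8 \cdot \frac{1}{2}\right) \left(\left(-75\right) \frac{1}{2}\right) 10 = \left(\frac{3}{2} + 4\right) \left(- \frac{75}{2}\right) 10 = \frac{11}{2} \left(- \frac{75}{2}\right) 10 = \left(- \frac{825}{4}\right) 10 = - \frac{4125}{2}$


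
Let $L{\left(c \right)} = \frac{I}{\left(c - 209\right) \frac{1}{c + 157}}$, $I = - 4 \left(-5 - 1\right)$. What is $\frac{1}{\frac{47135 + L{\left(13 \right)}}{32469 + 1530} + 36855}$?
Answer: $\frac{1665951}{61400932700} \approx 2.7132 \cdot 10^{-5}$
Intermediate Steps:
$I = 24$ ($I = \left(-4\right) \left(-6\right) = 24$)
$L{\left(c \right)} = \frac{24 \left(157 + c\right)}{-209 + c}$ ($L{\left(c \right)} = \frac{24}{\left(c - 209\right) \frac{1}{c + 157}} = \frac{24}{\left(-209 + c\right) \frac{1}{157 + c}} = \frac{24}{\frac{1}{157 + c} \left(-209 + c\right)} = 24 \frac{157 + c}{-209 + c} = \frac{24 \left(157 + c\right)}{-209 + c}$)
$\frac{1}{\frac{47135 + L{\left(13 \right)}}{32469 + 1530} + 36855} = \frac{1}{\frac{47135 + \frac{24 \left(157 + 13\right)}{-209 + 13}}{32469 + 1530} + 36855} = \frac{1}{\frac{47135 + 24 \frac{1}{-196} \cdot 170}{33999} + 36855} = \frac{1}{\left(47135 + 24 \left(- \frac{1}{196}\right) 170\right) \frac{1}{33999} + 36855} = \frac{1}{\left(47135 - \frac{1020}{49}\right) \frac{1}{33999} + 36855} = \frac{1}{\frac{2308595}{49} \cdot \frac{1}{33999} + 36855} = \frac{1}{\frac{2308595}{1665951} + 36855} = \frac{1}{\frac{61400932700}{1665951}} = \frac{1665951}{61400932700}$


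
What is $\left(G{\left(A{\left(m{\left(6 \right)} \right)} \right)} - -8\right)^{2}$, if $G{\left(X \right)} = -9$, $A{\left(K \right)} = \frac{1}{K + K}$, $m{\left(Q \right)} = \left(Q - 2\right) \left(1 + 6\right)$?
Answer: $1$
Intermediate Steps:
$m{\left(Q \right)} = -14 + 7 Q$ ($m{\left(Q \right)} = \left(-2 + Q\right) 7 = -14 + 7 Q$)
$A{\left(K \right)} = \frac{1}{2 K}$
$\left(G{\left(A{\left(m{\left(6 \right)} \right)} \right)} - -8\right)^{2} = \left(-9 - -8\right)^{2} = \left(-9 + \left(-28 + 36\right)\right)^{2} = \left(-9 + 8\right)^{2} = \left(-1\right)^{2} = 1$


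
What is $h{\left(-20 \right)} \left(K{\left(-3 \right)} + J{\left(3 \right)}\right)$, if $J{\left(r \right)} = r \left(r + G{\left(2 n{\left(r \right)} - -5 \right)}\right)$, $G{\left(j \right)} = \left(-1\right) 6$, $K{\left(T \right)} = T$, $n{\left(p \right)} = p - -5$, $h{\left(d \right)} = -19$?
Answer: $228$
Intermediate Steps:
$n{\left(p \right)} = 5 + p$ ($n{\left(p \right)} = p + 5 = 5 + p$)
$G{\left(j \right)} = -6$
$J{\left(r \right)} = r \left(-6 + r\right)$ ($J{\left(r \right)} = r \left(r - 6\right) = r \left(-6 + r\right)$)
$h{\left(-20 \right)} \left(K{\left(-3 \right)} + J{\left(3 \right)}\right) = - 19 \left(-3 + 3 \left(-6 + 3\right)\right) = - 19 \left(-3 + 3 \left(-3\right)\right) = - 19 \left(-3 - 9\right) = \left(-19\right) \left(-12\right) = 228$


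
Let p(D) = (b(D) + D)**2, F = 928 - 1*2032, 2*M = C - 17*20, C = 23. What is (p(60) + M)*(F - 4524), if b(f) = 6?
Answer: -23623530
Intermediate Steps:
M = -317/2 (M = (23 - 17*20)/2 = (23 - 340)/2 = (1/2)*(-317) = -317/2 ≈ -158.50)
F = -1104 (F = 928 - 2032 = -1104)
p(D) = (6 + D)**2
(p(60) + M)*(F - 4524) = ((6 + 60)**2 - 317/2)*(-1104 - 4524) = (66**2 - 317/2)*(-5628) = (4356 - 317/2)*(-5628) = (8395/2)*(-5628) = -23623530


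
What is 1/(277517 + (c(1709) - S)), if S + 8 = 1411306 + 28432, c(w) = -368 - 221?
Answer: -1/1162802 ≈ -8.5999e-7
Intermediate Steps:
c(w) = -589
S = 1439730 (S = -8 + (1411306 + 28432) = -8 + 1439738 = 1439730)
1/(277517 + (c(1709) - S)) = 1/(277517 + (-589 - 1*1439730)) = 1/(277517 + (-589 - 1439730)) = 1/(277517 - 1440319) = 1/(-1162802) = -1/1162802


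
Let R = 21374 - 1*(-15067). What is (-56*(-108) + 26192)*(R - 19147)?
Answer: 557558560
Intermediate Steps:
R = 36441 (R = 21374 + 15067 = 36441)
(-56*(-108) + 26192)*(R - 19147) = (-56*(-108) + 26192)*(36441 - 19147) = (6048 + 26192)*17294 = 32240*17294 = 557558560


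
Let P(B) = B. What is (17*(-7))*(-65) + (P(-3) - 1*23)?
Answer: 7709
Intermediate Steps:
(17*(-7))*(-65) + (P(-3) - 1*23) = (17*(-7))*(-65) + (-3 - 1*23) = -119*(-65) + (-3 - 23) = 7735 - 26 = 7709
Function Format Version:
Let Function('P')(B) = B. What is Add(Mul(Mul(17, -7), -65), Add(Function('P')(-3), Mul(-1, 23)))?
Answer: 7709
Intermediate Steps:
Add(Mul(Mul(17, -7), -65), Add(Function('P')(-3), Mul(-1, 23))) = Add(Mul(Mul(17, -7), -65), Add(-3, Mul(-1, 23))) = Add(Mul(-119, -65), Add(-3, -23)) = Add(7735, -26) = 7709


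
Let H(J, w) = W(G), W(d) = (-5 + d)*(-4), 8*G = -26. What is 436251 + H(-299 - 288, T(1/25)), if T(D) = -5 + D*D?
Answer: 436284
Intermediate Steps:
G = -13/4 (G = (⅛)*(-26) = -13/4 ≈ -3.2500)
T(D) = -5 + D²
W(d) = 20 - 4*d
H(J, w) = 33 (H(J, w) = 20 - 4*(-13/4) = 20 + 13 = 33)
436251 + H(-299 - 288, T(1/25)) = 436251 + 33 = 436284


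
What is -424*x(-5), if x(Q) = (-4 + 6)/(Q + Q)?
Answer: 424/5 ≈ 84.800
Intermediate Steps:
x(Q) = 1/Q (x(Q) = 2/((2*Q)) = 2*(1/(2*Q)) = 1/Q)
-424*x(-5) = -424/(-5) = -424*(-1/5) = 424/5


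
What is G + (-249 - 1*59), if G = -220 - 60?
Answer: -588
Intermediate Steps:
G = -280
G + (-249 - 1*59) = -280 + (-249 - 1*59) = -280 + (-249 - 59) = -280 - 308 = -588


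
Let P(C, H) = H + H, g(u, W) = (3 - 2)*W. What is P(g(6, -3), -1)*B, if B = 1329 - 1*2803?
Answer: 2948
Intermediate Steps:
g(u, W) = W (g(u, W) = 1*W = W)
B = -1474 (B = 1329 - 2803 = -1474)
P(C, H) = 2*H
P(g(6, -3), -1)*B = (2*(-1))*(-1474) = -2*(-1474) = 2948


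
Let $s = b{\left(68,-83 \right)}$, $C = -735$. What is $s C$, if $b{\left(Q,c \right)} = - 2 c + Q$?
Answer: $-171990$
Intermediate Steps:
$b{\left(Q,c \right)} = Q - 2 c$
$s = 234$ ($s = 68 - -166 = 68 + 166 = 234$)
$s C = 234 \left(-735\right) = -171990$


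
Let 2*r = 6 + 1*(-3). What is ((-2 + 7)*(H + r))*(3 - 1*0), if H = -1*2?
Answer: -15/2 ≈ -7.5000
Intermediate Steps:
H = -2
r = 3/2 (r = (6 + 1*(-3))/2 = (6 - 3)/2 = (½)*3 = 3/2 ≈ 1.5000)
((-2 + 7)*(H + r))*(3 - 1*0) = ((-2 + 7)*(-2 + 3/2))*(3 - 1*0) = (5*(-½))*(3 + 0) = -5/2*3 = -15/2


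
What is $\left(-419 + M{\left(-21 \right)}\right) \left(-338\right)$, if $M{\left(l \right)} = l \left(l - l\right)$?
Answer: $141622$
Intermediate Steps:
$M{\left(l \right)} = 0$ ($M{\left(l \right)} = l 0 = 0$)
$\left(-419 + M{\left(-21 \right)}\right) \left(-338\right) = \left(-419 + 0\right) \left(-338\right) = \left(-419\right) \left(-338\right) = 141622$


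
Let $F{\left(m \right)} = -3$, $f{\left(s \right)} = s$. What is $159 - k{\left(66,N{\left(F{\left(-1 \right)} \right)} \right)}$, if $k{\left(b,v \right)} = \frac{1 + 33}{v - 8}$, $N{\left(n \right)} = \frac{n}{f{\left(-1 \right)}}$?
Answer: $\frac{829}{5} \approx 165.8$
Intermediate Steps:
$N{\left(n \right)} = - n$ ($N{\left(n \right)} = \frac{n}{-1} = n \left(-1\right) = - n$)
$k{\left(b,v \right)} = \frac{34}{-8 + v}$
$159 - k{\left(66,N{\left(F{\left(-1 \right)} \right)} \right)} = 159 - \frac{34}{-8 - -3} = 159 - \frac{34}{-8 + 3} = 159 - \frac{34}{-5} = 159 - 34 \left(- \frac{1}{5}\right) = 159 - - \frac{34}{5} = 159 + \frac{34}{5} = \frac{829}{5}$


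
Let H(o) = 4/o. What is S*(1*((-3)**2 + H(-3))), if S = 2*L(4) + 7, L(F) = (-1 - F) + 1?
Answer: -23/3 ≈ -7.6667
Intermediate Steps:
L(F) = -F
S = -1 (S = 2*(-1*4) + 7 = 2*(-4) + 7 = -8 + 7 = -1)
S*(1*((-3)**2 + H(-3))) = -((-3)**2 + 4/(-3)) = -(9 + 4*(-1/3)) = -(9 - 4/3) = -23/3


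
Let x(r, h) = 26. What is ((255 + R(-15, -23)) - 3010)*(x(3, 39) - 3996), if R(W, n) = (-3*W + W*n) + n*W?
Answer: 8019400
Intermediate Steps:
R(W, n) = -3*W + 2*W*n (R(W, n) = (-3*W + W*n) + W*n = -3*W + 2*W*n)
((255 + R(-15, -23)) - 3010)*(x(3, 39) - 3996) = ((255 - 15*(-3 + 2*(-23))) - 3010)*(26 - 3996) = ((255 - 15*(-3 - 46)) - 3010)*(-3970) = ((255 - 15*(-49)) - 3010)*(-3970) = ((255 + 735) - 3010)*(-3970) = (990 - 3010)*(-3970) = -2020*(-3970) = 8019400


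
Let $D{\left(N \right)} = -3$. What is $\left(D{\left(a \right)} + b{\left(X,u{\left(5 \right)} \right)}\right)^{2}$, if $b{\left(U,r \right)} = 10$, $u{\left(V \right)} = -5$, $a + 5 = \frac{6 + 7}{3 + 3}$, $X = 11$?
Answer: $49$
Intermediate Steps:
$a = - \frac{17}{6}$ ($a = -5 + \frac{6 + 7}{3 + 3} = -5 + \frac{13}{6} = - \frac{17}{6} \approx -2.8333$)
$\left(D{\left(a \right)} + b{\left(X,u{\left(5 \right)} \right)}\right)^{2} = \left(-3 + 10\right)^{2} = 7^{2} = 49$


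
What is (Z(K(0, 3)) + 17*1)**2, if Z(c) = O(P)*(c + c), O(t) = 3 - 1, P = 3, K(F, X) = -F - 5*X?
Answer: 1849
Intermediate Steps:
O(t) = 2
Z(c) = 4*c (Z(c) = 2*(c + c) = 2*(2*c) = 4*c)
(Z(K(0, 3)) + 17*1)**2 = (4*(-1*0 - 5*3) + 17*1)**2 = (4*(0 - 15) + 17)**2 = (4*(-15) + 17)**2 = (-60 + 17)**2 = (-43)**2 = 1849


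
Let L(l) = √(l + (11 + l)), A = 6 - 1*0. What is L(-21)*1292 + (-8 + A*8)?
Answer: 40 + 1292*I*√31 ≈ 40.0 + 7193.6*I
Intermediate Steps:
A = 6 (A = 6 + 0 = 6)
L(l) = √(11 + 2*l)
L(-21)*1292 + (-8 + A*8) = √(11 + 2*(-21))*1292 + (-8 + 6*8) = √(11 - 42)*1292 + (-8 + 48) = √(-31)*1292 + 40 = (I*√31)*1292 + 40 = 1292*I*√31 + 40 = 40 + 1292*I*√31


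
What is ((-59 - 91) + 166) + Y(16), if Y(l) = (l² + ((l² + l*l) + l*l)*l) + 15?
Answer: 12575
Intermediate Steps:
Y(l) = 15 + l² + 3*l³ (Y(l) = (l² + ((l² + l²) + l²)*l) + 15 = (l² + (2*l² + l²)*l) + 15 = (l² + (3*l²)*l) + 15 = (l² + 3*l³) + 15 = 15 + l² + 3*l³)
((-59 - 91) + 166) + Y(16) = ((-59 - 91) + 166) + (15 + 16² + 3*16³) = (-150 + 166) + (15 + 256 + 3*4096) = 16 + (15 + 256 + 12288) = 16 + 12559 = 12575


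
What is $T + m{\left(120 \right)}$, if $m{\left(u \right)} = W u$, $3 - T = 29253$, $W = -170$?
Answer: $-49650$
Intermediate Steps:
$T = -29250$ ($T = 3 - 29253 = -29250$)
$m{\left(u \right)} = - 170 u$
$T + m{\left(120 \right)} = -29250 - 20400 = -49650$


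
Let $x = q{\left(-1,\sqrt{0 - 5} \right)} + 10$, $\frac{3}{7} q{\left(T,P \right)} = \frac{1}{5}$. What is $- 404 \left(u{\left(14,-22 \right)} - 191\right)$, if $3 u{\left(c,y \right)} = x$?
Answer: $\frac{3408952}{45} \approx 75755.0$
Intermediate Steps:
$q{\left(T,P \right)} = \frac{7}{15}$ ($q{\left(T,P \right)} = \frac{7}{3 \cdot 5} = \frac{7}{3} \cdot \frac{1}{5} = \frac{7}{15}$)
$x = \frac{157}{15}$ ($x = \frac{7}{15} + 10 = \frac{157}{15} \approx 10.467$)
$u{\left(c,y \right)} = \frac{157}{45}$ ($u{\left(c,y \right)} = \frac{1}{3} \cdot \frac{157}{15} = \frac{157}{45}$)
$- 404 \left(u{\left(14,-22 \right)} - 191\right) = - 404 \left(\frac{157}{45} - 191\right) = \left(-404\right) \left(- \frac{8438}{45}\right) = \frac{3408952}{45}$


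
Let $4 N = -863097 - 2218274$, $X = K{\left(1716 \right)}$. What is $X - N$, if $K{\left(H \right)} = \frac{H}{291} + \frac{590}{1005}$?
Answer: $\frac{60077996059}{77988} \approx 7.7035 \cdot 10^{5}$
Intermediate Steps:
$K{\left(H \right)} = \frac{118}{201} + \frac{H}{291}$ ($K{\left(H \right)} = H \frac{1}{291} + 590 \cdot \frac{1}{1005} = \frac{H}{291} + \frac{118}{201} = \frac{118}{201} + \frac{H}{291}$)
$X = \frac{126418}{19497}$ ($X = \frac{118}{201} + \frac{1}{291} \cdot 1716 = \frac{118}{201} + \frac{572}{97} = \frac{126418}{19497} \approx 6.484$)
$N = - \frac{3081371}{4}$ ($N = \frac{-863097 - 2218274}{4} = \frac{1}{4} \left(-3081371\right) = - \frac{3081371}{4} \approx -7.7034 \cdot 10^{5}$)
$X - N = \frac{126418}{19497} - - \frac{3081371}{4} = \frac{126418}{19497} + \frac{3081371}{4} = \frac{60077996059}{77988}$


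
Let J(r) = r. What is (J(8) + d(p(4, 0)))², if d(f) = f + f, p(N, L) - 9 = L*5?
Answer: 676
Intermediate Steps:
p(N, L) = 9 + 5*L (p(N, L) = 9 + L*5 = 9 + 5*L)
d(f) = 2*f
(J(8) + d(p(4, 0)))² = (8 + 2*(9 + 5*0))² = (8 + 2*(9 + 0))² = (8 + 2*9)² = (8 + 18)² = 26² = 676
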